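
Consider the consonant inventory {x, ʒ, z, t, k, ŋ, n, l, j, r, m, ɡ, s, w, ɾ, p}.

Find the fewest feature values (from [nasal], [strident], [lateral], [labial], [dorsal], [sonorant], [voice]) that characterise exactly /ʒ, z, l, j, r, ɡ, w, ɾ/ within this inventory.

[+voice, -nasal]

The class [+voice], [-nasal] has exactly /ʒ, z, l, j, r, ɡ, w, ɾ/ as its extension in this inventory. No smaller conjunction from the listed features achieves this: [-nasal] alone would also admit /x, t, k, s, …/; [+voice] alone would also admit /ŋ, n, m/; and checking the remaining single features turns up none with this extension.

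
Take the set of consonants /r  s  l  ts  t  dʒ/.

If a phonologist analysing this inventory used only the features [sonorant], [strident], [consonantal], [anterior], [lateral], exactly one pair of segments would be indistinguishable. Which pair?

ts, s

Both /ts/ and /s/ are [-sonorant], [+strident], [+consonantal], [+anterior], [-lateral]. Since the list omits [continuant] — which does distinguish the voiceless alveolar affricate from the voiceless alveolar fricative — this pair collapses; all other pairs remain distinct.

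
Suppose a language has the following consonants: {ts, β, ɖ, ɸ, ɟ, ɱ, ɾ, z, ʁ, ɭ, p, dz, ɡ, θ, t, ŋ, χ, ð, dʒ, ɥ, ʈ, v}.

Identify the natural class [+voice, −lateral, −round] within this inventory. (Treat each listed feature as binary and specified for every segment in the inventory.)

β, ɖ, ɟ, ɱ, ɾ, z, ʁ, dz, ɡ, ŋ, ð, dʒ, v

Checking each segment against [+voice], [−lateral], [−round]: /β/ (voiced bilabial fricative), /ɖ/ (voiced retroflex stop), /ɟ/ (voiced palatal stop), /ɱ/ (labiodental nasal), /ɾ/ (alveolar tap), /z/ (voiced alveolar fricative), among others, satisfy every feature; every other segment in the inventory fails at least one.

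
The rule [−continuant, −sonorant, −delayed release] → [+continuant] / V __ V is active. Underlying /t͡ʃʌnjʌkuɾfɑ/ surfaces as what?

[t͡ʃʌnjʌxuɾfɑ]

/k/ satisfies [−continuant, −sonorant, −delayed release] and sits in V __ V. The [+continuant] counterpart of the voiceless velar stop is /x/. Other segments in /t͡ʃʌnjʌkuɾfɑ/ either fail the structural description or are not in the environment, so the surface form is [t͡ʃʌnjʌxuɾfɑ].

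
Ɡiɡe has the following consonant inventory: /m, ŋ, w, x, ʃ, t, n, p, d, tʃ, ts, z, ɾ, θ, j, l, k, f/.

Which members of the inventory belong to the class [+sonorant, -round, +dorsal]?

ŋ, j

First, the [+sonorant] segments are /m, ŋ, w, n, ɾ, j, l/.
Within that set, [-round] gives /m, ŋ, n, ɾ, j, l/.
Among these, [+dorsal] leaves /ŋ, j/.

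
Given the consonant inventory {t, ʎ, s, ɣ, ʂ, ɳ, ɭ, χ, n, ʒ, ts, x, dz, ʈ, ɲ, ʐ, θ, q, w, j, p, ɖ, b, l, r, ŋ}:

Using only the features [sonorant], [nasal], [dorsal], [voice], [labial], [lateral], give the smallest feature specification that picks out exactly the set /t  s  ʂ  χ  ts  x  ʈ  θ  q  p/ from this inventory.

/t, s, ʂ, χ, ts, x, ʈ, θ, q, p/ are exactly the [−voice] segments in the inventory, so a single feature suffices.

[−voice]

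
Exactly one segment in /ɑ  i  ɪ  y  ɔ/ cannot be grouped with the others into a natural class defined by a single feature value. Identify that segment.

ɑ

/y, i, ɔ, ɪ/ are all [−low], but /ɑ/ (low back unrounded vowel) is [+low]. No other single segment can be removed to leave a set sharing one feature value that the removed segment lacks, so /ɑ/ is the odd one out.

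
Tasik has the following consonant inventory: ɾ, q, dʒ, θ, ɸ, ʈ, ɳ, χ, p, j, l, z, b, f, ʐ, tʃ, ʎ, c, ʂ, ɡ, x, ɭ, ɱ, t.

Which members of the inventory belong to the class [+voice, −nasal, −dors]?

Checking each segment against [+voice], [−nasal], [−dorsal]: /ɾ/ (alveolar tap), /dʒ/ (voiced postalveolar affricate), /l/ (alveolar lateral approximant), /z/ (voiced alveolar fricative), /b/ (voiced bilabial stop), /ʐ/ (voiced retroflex fricative), among others, satisfy every feature; every other segment in the inventory fails at least one.

ɾ, dʒ, l, z, b, ʐ, ɭ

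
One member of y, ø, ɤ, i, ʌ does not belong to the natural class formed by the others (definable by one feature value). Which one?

The remaining segments after removing /ʌ/ share [+tense]; /ʌ/ (mid back unrounded lax vowel) is [−tense]. For every other candidate removal, the leftover set fails to share any single feature value that the removed segment lacks.

ʌ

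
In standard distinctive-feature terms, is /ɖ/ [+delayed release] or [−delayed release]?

/ɖ/ is the voiced retroflex stop. The feature [delayed release] marks segments stop closure released into frication (affricates); /ɖ/ lacks this property, so it is [−delayed release].

[−delayed release]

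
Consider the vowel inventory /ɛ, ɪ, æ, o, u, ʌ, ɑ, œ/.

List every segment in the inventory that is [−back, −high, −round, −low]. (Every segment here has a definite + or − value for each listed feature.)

Among the inventory, the [−back] segments are /ɛ, ɪ, æ, œ/.
Among these, [−high] gives /ɛ, æ, œ/.
Within that set, [−round] gives /ɛ, æ/.
Within that set, [−low] leaves /ɛ/.

ɛ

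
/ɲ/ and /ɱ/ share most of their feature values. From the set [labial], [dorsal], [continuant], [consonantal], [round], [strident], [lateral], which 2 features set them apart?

/ɲ/ is the palatal nasal and /ɱ/ is the labiodental nasal. Both are [-continuant], [+consonantal], [-round], [-strident], [-lateral]. /ɲ/ is [-labial] while /ɱ/ is [+labial]; /ɲ/ is [+dorsal] while /ɱ/ is [-dorsal], so the distinguishing features are [labial], [dorsal].

[labial], [dorsal]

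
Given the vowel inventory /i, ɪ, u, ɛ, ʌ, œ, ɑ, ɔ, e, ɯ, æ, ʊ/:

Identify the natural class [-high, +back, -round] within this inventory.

Checking each segment against [-high], [+back], [-round]: /ʌ/ (mid back unrounded lax vowel), /ɑ/ (low back unrounded vowel) satisfy every feature; every other segment in the inventory fails at least one.

ʌ, ɑ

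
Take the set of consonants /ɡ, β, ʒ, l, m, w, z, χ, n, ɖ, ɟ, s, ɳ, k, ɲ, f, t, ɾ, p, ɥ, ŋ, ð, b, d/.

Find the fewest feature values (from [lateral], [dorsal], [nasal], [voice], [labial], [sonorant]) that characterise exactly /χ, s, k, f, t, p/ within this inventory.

Every target segment is [-voice] and no other inventory member is, so one feature is enough.

[-voice]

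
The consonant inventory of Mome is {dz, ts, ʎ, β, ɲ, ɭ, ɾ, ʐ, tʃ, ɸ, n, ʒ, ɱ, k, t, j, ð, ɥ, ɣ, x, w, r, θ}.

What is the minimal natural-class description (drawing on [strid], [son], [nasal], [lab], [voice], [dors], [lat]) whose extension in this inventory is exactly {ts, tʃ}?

[-voice, +strid]

/ts, tʃ/ are all [-voice], [+strident], and no other segment in the inventory matches both values. Dropping any one of them over-generates: [+strident] alone would also admit /dz, ʐ, ʒ/; [-voice] alone would also admit /ɸ, k, t, x, …/. No other single listed feature picks out exactly this set either, so fewer than two features will not do.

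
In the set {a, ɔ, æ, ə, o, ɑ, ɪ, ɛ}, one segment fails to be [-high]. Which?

ɪ

/ə, a, o, ɑ, æ, ɔ, ɛ/ are all [-high]; /ɪ/ (high front unrounded lax vowel) is [+high].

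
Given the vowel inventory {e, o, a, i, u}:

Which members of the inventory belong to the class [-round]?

e, a, i

The [-round] segments here are /e, a, i/; the remaining /o, u/ are [+round].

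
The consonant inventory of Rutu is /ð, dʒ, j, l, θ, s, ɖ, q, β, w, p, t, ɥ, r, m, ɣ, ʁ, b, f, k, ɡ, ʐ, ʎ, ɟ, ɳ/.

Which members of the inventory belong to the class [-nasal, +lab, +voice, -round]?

First, the [-nasal] segments are /ð, dʒ, j, l, θ, s, ɖ, q, β, w, p, t, ɥ, r, ɣ, ʁ, b, f, k, ɡ, ʐ, ʎ, ɟ/.
Among these, [+labial] gives /β, w, p, ɥ, b, f/.
Intersecting with [+voice] gives /β, w, ɥ, b/.
Among these, [-round] leaves /β, b/.

β, b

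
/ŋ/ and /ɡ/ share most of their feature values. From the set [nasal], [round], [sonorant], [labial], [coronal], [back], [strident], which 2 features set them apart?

[sonorant], [nasal]

/ŋ/ is the velar nasal and /ɡ/ is the voiced velar stop. Both are [-round], [-labial], [-coronal], [+back], [-strident]. /ŋ/ is [+sonorant] while /ɡ/ is [-sonorant]; /ŋ/ is [+nasal] while /ɡ/ is [-nasal], so the distinguishing features are [sonorant], [nasal].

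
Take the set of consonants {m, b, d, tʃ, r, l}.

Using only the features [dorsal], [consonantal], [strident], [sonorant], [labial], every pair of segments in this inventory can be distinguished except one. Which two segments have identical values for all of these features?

l, r

Both /l/ and /r/ are [−dorsal], [+consonantal], [−strident], [+sonorant], [−labial]. Since the list omits [lateral] — which does distinguish the alveolar lateral approximant from the alveolar trill — this pair collapses; all other pairs remain distinct.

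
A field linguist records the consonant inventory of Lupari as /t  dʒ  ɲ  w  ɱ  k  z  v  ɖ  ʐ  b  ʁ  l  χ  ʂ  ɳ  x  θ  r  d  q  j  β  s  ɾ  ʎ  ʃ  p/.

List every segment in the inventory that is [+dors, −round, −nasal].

k, ʁ, χ, x, q, j, ʎ

The [+dorsal] segments are /ɲ, w, k, ʁ, χ, x, q, j, ʎ/.
Of those, [−round] gives /ɲ, k, ʁ, χ, x, q, j, ʎ/.
Then [−nasal] leaves /k, ʁ, χ, x, q, j, ʎ/.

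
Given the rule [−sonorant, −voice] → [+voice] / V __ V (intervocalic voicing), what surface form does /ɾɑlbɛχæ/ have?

/χ/ satisfies [−sonorant, −voice] and sits in V __ V. The [+voice] counterpart of the voiceless uvular fricative is /ʁ/. Other segments in /ɾɑlbɛχæ/ either fail the structural description or are not in the environment, so the surface form is [ɾɑlbɛʁæ].

[ɾɑlbɛʁæ]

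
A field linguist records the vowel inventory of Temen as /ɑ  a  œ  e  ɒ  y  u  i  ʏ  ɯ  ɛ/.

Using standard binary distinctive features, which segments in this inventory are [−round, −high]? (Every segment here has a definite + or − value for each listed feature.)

ɑ, a, e, ɛ

Checking each segment against [−round], [−high]: /ɑ/ (low back unrounded vowel), /a/ (low unrounded vowel), /e/ (mid front unrounded tense vowel), /ɛ/ (mid front unrounded lax vowel) satisfy every feature; every other segment in the inventory fails at least one.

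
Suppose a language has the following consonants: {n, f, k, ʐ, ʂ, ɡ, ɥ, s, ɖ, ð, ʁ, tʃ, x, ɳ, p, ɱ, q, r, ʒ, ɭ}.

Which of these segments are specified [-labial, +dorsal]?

Checking each segment against [-labial], [+dorsal]: /k/ (voiceless velar stop), /ɡ/ (voiced velar stop), /ʁ/ (voiced uvular fricative), /x/ (voiceless velar fricative), /q/ (voiceless uvular stop) satisfy every feature; every other segment in the inventory fails at least one.

k, ɡ, ʁ, x, q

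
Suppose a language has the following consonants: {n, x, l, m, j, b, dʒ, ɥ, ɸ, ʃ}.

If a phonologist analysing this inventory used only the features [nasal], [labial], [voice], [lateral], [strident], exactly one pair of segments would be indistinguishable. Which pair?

b, ɥ

Both /b/ and /ɥ/ are [−nasal], [+labial], [+voice], [−lateral], [−strident]. Since the list omits [sonorant], [continuant], [round] and [dorsal] — which do distinguish the voiced bilabial stop from the labial-palatal glide — this pair collapses; all other pairs remain distinct.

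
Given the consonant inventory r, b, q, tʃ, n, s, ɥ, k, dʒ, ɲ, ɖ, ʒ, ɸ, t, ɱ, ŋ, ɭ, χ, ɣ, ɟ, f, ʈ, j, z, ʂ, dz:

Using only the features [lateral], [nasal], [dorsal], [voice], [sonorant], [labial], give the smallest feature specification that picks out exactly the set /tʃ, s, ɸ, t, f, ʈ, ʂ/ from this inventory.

[−voice, −dorsal]

/tʃ, s, ɸ, t, f, ʈ, ʂ/ are all [−voice], [−dorsal], and no other segment in the inventory matches both values. Dropping any one of them over-generates: [−dorsal] alone would also admit /r, b, n, dʒ, …/; [−voice] alone would also admit /q, k, χ/. No other single listed feature picks out exactly this set either, so fewer than two features will not do.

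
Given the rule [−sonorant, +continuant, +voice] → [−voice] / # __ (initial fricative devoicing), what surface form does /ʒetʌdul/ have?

The only segment in the rule's environment that also matches [−sonorant, +continuant, +voice] is /ʒ/. Applying [−voice] turns the voiced postalveolar fricative into /ʃ/ (voiceless postalveolar fricative), giving [ʃetʌdul].

[ʃetʌdul]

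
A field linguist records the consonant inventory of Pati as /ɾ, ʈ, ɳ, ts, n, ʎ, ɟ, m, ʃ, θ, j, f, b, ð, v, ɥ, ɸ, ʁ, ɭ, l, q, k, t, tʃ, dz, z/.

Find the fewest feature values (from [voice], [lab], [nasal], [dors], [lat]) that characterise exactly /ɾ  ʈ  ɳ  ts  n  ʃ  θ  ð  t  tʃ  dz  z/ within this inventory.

[-lat, -lab, -dors]

Every target segment is [-lateral], [-labial], [-dorsal]; each remaining inventory member fails at least one of these. Each conjunct is needed — [-labial, -dorsal] alone would also admit /ɭ, l/; [-lateral, -dorsal] alone would also admit /m, f, b, v, …/; [-lateral, -labial] alone would also admit /ɟ, j, ʁ, q, …/ — and no other combination of two listed features has exactly this extension, so three is the minimum.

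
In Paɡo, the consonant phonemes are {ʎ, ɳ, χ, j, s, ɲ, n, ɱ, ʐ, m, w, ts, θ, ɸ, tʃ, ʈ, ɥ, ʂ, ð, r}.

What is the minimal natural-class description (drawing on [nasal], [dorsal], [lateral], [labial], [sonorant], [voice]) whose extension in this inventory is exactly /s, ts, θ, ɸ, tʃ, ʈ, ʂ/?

[-voice, -dorsal]

/s, ts, θ, ɸ, tʃ, ʈ, ʂ/ are all [-voice], [-dorsal], and no other segment in the inventory matches both values. Dropping any one of them over-generates: [-dorsal] alone would also admit /ɳ, n, ɱ, ʐ, …/; [-voice] alone would also admit /χ/. No other single listed feature picks out exactly this set either, so fewer than two features will not do.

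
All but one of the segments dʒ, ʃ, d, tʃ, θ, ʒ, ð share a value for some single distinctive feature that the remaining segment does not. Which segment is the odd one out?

/θ, ð, ʒ, dʒ, ʃ, tʃ/ are all [+distributed], but /d/ (voiced alveolar stop) is [−distributed]. No other single segment can be removed to leave a set sharing one feature value that the removed segment lacks, so /d/ is the odd one out.

d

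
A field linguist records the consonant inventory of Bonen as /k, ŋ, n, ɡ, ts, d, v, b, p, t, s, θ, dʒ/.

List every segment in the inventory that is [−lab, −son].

k, ɡ, ts, d, t, s, θ, dʒ

Checking each segment against [−labial], [−sonorant]: /k/ (voiceless velar stop), /ɡ/ (voiced velar stop), /ts/ (voiceless alveolar affricate), /d/ (voiced alveolar stop), /t/ (voiceless alveolar stop), /s/ (voiceless alveolar fricative), among others, satisfy every feature; every other segment in the inventory fails at least one.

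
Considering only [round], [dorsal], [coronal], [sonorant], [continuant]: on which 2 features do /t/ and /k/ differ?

[coronal], [dorsal]

/t/ is the voiceless alveolar stop and /k/ is the voiceless velar stop. Both are [-round], [-sonorant], [-continuant]. /t/ is [+coronal] while /k/ is [-coronal]; /t/ is [-dorsal] while /k/ is [+dorsal], so the distinguishing features are [coronal], [dorsal].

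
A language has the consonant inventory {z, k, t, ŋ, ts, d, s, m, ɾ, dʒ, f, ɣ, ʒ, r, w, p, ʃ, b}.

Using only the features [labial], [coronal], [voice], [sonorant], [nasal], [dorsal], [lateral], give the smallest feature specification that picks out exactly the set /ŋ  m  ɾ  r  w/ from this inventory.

[+sonorant]

Every target segment is [+sonorant] and no other inventory member is, so one feature is enough.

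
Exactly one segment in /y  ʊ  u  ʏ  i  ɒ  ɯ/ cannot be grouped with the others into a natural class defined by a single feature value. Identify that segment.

ɒ

[high] (equivalently [low]) groups all but one: /y, i, ʏ, ɯ, u, ʊ/ share [+high] while /ɒ/ (low back rounded vowel) alone is [-high]. Removing any other segment would not leave a single-feature class that excludes it.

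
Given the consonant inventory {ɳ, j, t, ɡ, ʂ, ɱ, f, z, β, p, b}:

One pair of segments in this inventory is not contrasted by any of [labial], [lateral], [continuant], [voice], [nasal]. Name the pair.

z, j

Both /z/ and /j/ are [-labial], [-lateral], [+continuant], [+voice], [-nasal]. Since the list omits [sonorant], [strident] and [dorsal] — which do distinguish the voiced alveolar fricative from the palatal glide — this pair collapses; all other pairs remain distinct.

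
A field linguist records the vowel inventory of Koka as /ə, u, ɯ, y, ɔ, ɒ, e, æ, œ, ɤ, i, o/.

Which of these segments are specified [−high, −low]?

ə, ɔ, e, œ, ɤ, o

Checking each segment against [−high], [−low]: /ə/ (mid central vowel (schwa)), /ɔ/ (mid back rounded lax vowel), /e/ (mid front unrounded tense vowel), /œ/ (mid front rounded lax vowel), /ɤ/ (mid back unrounded tense vowel), /o/ (mid back rounded tense vowel) satisfy every feature; every other segment in the inventory fails at least one.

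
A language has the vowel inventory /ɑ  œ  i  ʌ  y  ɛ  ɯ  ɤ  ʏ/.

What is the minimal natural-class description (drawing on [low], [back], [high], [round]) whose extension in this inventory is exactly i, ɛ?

[−back, −round]

/i, ɛ/ are all [−back], [−round], and no other segment in the inventory matches both values. Dropping any one of them over-generates: [−round] alone would also admit /ɑ, ʌ, ɯ, ɤ/; [−back] alone would also admit /œ, y, ʏ/. No other single listed feature picks out exactly this set either, so fewer than two features will not do.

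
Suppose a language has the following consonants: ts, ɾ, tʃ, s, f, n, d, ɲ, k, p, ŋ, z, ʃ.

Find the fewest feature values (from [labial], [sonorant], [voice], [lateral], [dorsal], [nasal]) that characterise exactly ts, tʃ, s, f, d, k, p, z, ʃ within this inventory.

[−sonorant]

The target set is precisely the extension of [−sonorant] in this inventory.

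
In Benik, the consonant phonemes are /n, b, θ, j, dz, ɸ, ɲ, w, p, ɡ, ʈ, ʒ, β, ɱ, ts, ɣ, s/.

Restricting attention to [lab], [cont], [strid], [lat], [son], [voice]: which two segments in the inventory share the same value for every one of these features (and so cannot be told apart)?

Both /ɲ/ and /n/ are [-labial], [-continuant], [-strident], [-lateral], [+sonorant], [+voice]. Since the list omits [dorsal] — which does distinguish the palatal nasal from the alveolar nasal — this pair collapses; all other pairs remain distinct.

ɲ, n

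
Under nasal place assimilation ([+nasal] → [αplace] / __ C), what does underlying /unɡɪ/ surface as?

[uŋɡɪ]

/n/ sits before the [+dorsal] consonant /ɡ/, so it takes on [+dorsal] and surfaces as /ŋ/. The rest of the form is unaffected: [uŋɡɪ].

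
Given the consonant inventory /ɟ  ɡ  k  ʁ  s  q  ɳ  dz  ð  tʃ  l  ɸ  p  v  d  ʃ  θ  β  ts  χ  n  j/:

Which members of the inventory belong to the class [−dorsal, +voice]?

First, the [−dorsal] segments are /s, ɳ, dz, ð, tʃ, l, ɸ, p, v, d, ʃ, θ, β, ts, n/.
Intersecting with [+voice] leaves /ɳ, dz, ð, l, v, d, β, n/.

ɳ, dz, ð, l, v, d, β, n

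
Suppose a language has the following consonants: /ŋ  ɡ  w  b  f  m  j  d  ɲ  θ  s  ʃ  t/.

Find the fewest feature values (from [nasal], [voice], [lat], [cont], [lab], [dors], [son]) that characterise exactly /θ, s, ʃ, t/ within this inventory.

[-voice, -lab]

/θ, s, ʃ, t/ are all [-voice], [-labial], and no other segment in the inventory matches both values. Dropping any one of them over-generates: [-labial] alone would also admit /ŋ, ɡ, j, d, …/; [-voice] alone would also admit /f/. No other single listed feature picks out exactly this set either, so fewer than two features will not do.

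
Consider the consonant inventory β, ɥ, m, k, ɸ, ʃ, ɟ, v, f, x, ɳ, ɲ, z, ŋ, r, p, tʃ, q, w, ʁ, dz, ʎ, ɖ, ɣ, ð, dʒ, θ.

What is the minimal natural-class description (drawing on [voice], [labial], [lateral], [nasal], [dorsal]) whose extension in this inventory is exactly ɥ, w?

[+labial, +dorsal]

Every target segment is [+labial], [+dorsal]; each remaining inventory member fails at least one of these. Each conjunct is needed — [+dorsal] alone would also admit /k, ɟ, x, ɲ, …/; [+labial] alone would also admit /β, m, ɸ, v, …/ — and no other single listed feature has exactly this extension, so two is the minimum.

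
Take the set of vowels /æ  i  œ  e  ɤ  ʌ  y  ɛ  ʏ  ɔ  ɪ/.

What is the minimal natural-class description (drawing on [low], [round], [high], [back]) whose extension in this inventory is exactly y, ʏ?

[+high, +round]

The class [+high], [+round] has exactly /y, ʏ/ as its extension in this inventory. No smaller conjunction from the listed features achieves this: [+round] alone would also admit /œ, ɔ/; [+high] alone would also admit /i, ɪ/; and checking the remaining single features turns up none with this extension.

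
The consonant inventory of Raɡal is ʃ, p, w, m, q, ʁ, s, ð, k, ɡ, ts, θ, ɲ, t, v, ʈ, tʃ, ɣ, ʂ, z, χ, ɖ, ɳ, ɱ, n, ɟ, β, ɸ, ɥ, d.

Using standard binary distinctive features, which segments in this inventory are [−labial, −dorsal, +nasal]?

Checking each segment against [−labial], [−dorsal], [+nasal]: /ɳ/ (retroflex nasal), /n/ (alveolar nasal) satisfy every feature; every other segment in the inventory fails at least one.

ɳ, n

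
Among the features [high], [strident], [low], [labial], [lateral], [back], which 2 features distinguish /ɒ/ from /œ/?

The two segments share [−high], [−strident], [+labial], [−lateral]. The only features from the list on which they differ: /ɒ/ is [+low] while /œ/ is [−low]; /ɒ/ is [+back] while /œ/ is [−back].

[low], [back]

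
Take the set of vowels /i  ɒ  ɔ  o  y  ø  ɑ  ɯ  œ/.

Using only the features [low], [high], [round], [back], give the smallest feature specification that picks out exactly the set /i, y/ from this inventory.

[+high, -back]

/i, y/ are all [+high], [-back], and no other segment in the inventory matches both values. Dropping any one of them over-generates: [-back] alone would also admit /ø, œ/; [+high] alone would also admit /ɯ/. No other single listed feature picks out exactly this set either, so fewer than two features will not do.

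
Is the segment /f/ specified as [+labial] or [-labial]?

/f/ is the voiceless labiodental fricative. The feature [labial] marks segments articulated with one or both lips; /f/ has this property, so it is [+labial].

[+labial]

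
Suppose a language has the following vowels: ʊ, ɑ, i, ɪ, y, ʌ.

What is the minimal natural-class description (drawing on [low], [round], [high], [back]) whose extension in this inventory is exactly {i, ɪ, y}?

The target set is precisely the extension of [−back] in this inventory.

[−back]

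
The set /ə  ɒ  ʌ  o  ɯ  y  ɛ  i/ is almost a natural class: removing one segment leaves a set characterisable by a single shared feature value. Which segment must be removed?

ɒ

[low] groups all but one: /ʌ, ɯ, o, i, ə, y, ɛ/ share [−low] while /ɒ/ (low back rounded vowel) alone is [+low]. Removing any other segment would not leave a single-feature class that excludes it.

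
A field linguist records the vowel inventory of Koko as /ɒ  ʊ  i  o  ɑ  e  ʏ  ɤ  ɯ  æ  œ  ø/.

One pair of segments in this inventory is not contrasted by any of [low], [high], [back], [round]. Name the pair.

Both /ø/ and /œ/ are [-low], [-high], [-back], [+round]. Since the list omits [tense] — which does distinguish the mid front rounded tense vowel from the mid front rounded lax vowel — this pair collapses; all other pairs remain distinct.

ø, œ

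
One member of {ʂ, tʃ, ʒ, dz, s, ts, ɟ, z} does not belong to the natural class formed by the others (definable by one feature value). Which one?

ɟ

[strident] (equivalently [dorsal]) groups all but one: /z, ʂ, tʃ, s, ts, ʒ, dz/ share [+strident] while /ɟ/ (voiced palatal stop) alone is [-strident]. Removing any other segment would not leave a single-feature class that excludes it.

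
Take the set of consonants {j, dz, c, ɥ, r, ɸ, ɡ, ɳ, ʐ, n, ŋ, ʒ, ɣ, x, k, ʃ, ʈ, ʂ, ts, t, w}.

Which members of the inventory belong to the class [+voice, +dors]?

Eliminate segments failing any feature: /dz, r, ɳ, ʐ, n, ʒ/ are [-dorsal]; /c, ɸ, x, k, ʃ, ʈ, ʂ, ts, t/ are [-voice]. The remaining /j, ɥ, ɡ, ŋ, ɣ, w/ satisfy [+voice], [+dorsal].

j, ɥ, ɡ, ŋ, ɣ, w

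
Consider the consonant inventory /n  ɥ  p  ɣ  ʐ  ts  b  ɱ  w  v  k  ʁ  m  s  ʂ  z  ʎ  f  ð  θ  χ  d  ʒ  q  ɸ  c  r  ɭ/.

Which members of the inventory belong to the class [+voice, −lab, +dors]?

First, the [+voice] segments are /n, ɥ, ɣ, ʐ, b, ɱ, w, v, ʁ, m, z, ʎ, ð, d, ʒ, r, ɭ/.
Then [−labial] gives /n, ɣ, ʐ, ʁ, z, ʎ, ð, d, ʒ, r, ɭ/.
Intersecting with [+dorsal] leaves /ɣ, ʁ, ʎ/.

ɣ, ʁ, ʎ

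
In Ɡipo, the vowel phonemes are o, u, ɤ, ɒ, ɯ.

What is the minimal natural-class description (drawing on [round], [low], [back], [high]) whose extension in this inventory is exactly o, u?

/o, u/ are all [−low], [+round], and no other segment in the inventory matches both values. Dropping any one of them over-generates: [+round] alone would also admit /ɒ/; [−low] alone would also admit /ɤ, ɯ/. No other single listed feature picks out exactly this set either, so fewer than two features will not do.

[−low, +round]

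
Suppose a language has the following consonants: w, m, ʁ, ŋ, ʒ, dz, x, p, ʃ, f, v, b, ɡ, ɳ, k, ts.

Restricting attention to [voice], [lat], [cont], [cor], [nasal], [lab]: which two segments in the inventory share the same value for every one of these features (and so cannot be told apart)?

v, w

Both /v/ and /w/ are [+voice], [-lateral], [+continuant], [-coronal], [-nasal], [+labial]. Since the list omits [sonorant], [round] and [dorsal] — which do distinguish the voiced labiodental fricative from the labial-velar glide — this pair collapses; all other pairs remain distinct.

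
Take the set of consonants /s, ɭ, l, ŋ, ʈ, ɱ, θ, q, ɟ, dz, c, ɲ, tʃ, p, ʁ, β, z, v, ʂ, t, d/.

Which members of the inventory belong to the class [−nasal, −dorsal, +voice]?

Checking each segment against [−nasal], [−dorsal], [+voice]: /ɭ/ (retroflex lateral approximant), /l/ (alveolar lateral approximant), /dz/ (voiced alveolar affricate), /β/ (voiced bilabial fricative), /z/ (voiced alveolar fricative), /v/ (voiced labiodental fricative), among others, satisfy every feature; every other segment in the inventory fails at least one.

ɭ, l, dz, β, z, v, d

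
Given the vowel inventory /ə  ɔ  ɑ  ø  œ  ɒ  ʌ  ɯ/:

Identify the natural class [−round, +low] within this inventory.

Checking each segment against [−round], [+low]: /ɑ/ (low back unrounded vowel) satisfies every feature; every other segment in the inventory fails at least one.

ɑ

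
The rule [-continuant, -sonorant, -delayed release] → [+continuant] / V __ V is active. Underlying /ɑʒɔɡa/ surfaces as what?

[ɑʒɔɣa]

The only segment in the rule's environment that also matches [-continuant, -sonorant, -delayed release] is /ɡ/. Applying [+continuant] turns the voiced velar stop into /ɣ/ (voiced velar fricative), giving [ɑʒɔɣa].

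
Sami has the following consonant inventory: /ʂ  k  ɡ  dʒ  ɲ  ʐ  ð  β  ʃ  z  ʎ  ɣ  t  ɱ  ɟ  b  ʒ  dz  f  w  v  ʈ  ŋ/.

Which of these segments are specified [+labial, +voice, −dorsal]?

β, ɱ, b, v

Checking each segment against [+labial], [+voice], [−dorsal]: /β/ (voiced bilabial fricative), /ɱ/ (labiodental nasal), /b/ (voiced bilabial stop), /v/ (voiced labiodental fricative) satisfy every feature; every other segment in the inventory fails at least one.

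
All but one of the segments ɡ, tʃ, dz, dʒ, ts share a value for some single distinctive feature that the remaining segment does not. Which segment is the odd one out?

/tʃ, ts, dz, dʒ/ are all [+delayed release], but /ɡ/ (voiced velar stop) is [−delayed release]. No other single segment can be removed to leave a set sharing one feature value that the removed segment lacks, so /ɡ/ is the odd one out.

ɡ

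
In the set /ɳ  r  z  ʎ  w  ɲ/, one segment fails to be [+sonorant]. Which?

z

/ɳ, w, r, ɲ, ʎ/ are all [+sonorant]; /z/ (voiced alveolar fricative) is [−sonorant].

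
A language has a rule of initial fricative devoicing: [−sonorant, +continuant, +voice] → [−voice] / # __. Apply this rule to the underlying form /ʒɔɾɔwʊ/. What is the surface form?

Only the initial segment /ʒ/ is both word-initial and matches the structural description. It is a voiced postalveolar fricative, so [−sonorant, +continuant, +voice] holds; changing it to [−voice] with all other features held fixed yields /ʃ/ (voiceless postalveolar fricative). No other segment meets both the structural description and the environment, so the output is [ʃɔɾɔwʊ].

[ʃɔɾɔwʊ]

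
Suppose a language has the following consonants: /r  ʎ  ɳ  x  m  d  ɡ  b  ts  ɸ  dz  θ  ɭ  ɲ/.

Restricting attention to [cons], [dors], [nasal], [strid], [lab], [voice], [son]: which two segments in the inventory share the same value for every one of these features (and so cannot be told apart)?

r, ɭ

On the given features, /r/ and /ɭ/ have an identical profile: [+consonantal], [−dorsal], [−nasal], [−strident], [−labial], [+voice], [+sonorant]. No other two segments in the inventory coincide on all 7 features. (They do differ in [lateral] and [anterior], which are not among the given features.)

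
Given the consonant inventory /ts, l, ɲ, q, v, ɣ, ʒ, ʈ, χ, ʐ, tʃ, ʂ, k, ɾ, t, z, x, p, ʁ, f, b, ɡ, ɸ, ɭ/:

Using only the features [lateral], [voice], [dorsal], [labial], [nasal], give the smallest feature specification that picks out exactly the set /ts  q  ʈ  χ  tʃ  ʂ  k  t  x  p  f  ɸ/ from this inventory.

[−voice]

The target set is precisely the extension of [−voice] in this inventory.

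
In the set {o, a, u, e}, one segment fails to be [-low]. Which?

Every segment except /a/ is [-low]. /a/ (low unrounded vowel) is [+low], so it is the exception.

a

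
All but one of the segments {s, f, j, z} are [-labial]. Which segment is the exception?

/f/ is the voiceless labiodental fricative, which is [+labial]; the rest — /s, j, z/ — are [-labial].

f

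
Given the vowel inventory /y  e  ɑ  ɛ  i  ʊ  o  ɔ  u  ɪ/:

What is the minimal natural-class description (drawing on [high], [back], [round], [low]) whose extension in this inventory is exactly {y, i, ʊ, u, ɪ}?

[+high]

Every target segment is [+high] and no other inventory member is, so one feature is enough.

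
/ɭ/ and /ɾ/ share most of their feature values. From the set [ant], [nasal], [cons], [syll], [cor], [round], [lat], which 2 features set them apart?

[lateral], [anterior]

/ɭ/ (retroflex lateral approximant) and /ɾ/ (alveolar tap) agree on [−nasal], [+consonantal], [−syllabic], [+coronal], [−round]. They differ on [lateral] (/ɭ/ [+], /ɾ/ [−]), [anterior] (/ɭ/ [−], /ɾ/ [+]).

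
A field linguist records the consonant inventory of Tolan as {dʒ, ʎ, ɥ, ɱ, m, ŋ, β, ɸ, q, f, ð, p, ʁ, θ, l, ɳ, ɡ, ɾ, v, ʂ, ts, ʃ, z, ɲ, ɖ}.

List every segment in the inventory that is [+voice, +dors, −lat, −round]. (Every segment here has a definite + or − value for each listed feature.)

ŋ, ʁ, ɡ, ɲ

Eliminate segments failing any feature: /dʒ, ɱ, m, β, ð, l, ɳ, ɾ, v, z, ɖ/ are [−dorsal]; /ʎ/ is [+lateral]; /ɥ/ is [+round]; /ɸ, q, f, p, θ, ʂ, ts, ʃ/ are [−voice]. The remaining /ŋ, ʁ, ɡ, ɲ/ satisfy [+voice], [+dorsal], [−lateral], [−round].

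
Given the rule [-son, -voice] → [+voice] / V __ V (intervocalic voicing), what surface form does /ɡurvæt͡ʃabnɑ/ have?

/t͡ʃ/ satisfies [-son, -voice] and sits in V __ V. The [+voice] counterpart of the voiceless postalveolar affricate is /d͡ʒ/. Other segments in /ɡurvæt͡ʃabnɑ/ either fail the structural description or are not in the environment, so the surface form is [ɡurvæd͡ʒabnɑ].

[ɡurvæd͡ʒabnɑ]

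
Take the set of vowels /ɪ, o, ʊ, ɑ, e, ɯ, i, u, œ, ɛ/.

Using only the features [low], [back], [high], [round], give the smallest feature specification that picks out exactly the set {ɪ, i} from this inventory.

[+high, -back]

The class [+high], [-back] has exactly /ɪ, i/ as its extension in this inventory. No smaller conjunction from the listed features achieves this: [-back] alone would also admit /e, œ, ɛ/; [+high] alone would also admit /ʊ, ɯ, u/; and checking the remaining single features turns up none with this extension.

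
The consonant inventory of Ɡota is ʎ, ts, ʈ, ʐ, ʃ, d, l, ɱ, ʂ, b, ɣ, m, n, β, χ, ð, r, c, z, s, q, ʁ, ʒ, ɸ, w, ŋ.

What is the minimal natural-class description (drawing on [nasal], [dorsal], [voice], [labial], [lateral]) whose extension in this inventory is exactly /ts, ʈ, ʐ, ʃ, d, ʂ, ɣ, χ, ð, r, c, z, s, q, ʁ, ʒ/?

Every target segment is [-nasal], [-lateral], [-labial]; each remaining inventory member fails at least one of these. Each conjunct is needed — [-lateral, -labial] alone would also admit /n, ŋ/; [-nasal, -labial] alone would also admit /ʎ, l/; [-nasal, -lateral] alone would also admit /b, β, ɸ, w/ — and no other combination of two listed features has exactly this extension, so three is the minimum.

[-nasal, -lateral, -labial]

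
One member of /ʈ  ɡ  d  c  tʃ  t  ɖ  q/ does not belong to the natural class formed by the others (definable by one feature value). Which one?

/c, q, ɖ, t, d, ʈ, ɡ/ are all [−delayed release], but /tʃ/ (voiceless postalveolar affricate) is [+delayed release]. No other single segment can be removed to leave a set sharing one feature value that the removed segment lacks, so /tʃ/ is the odd one out.

tʃ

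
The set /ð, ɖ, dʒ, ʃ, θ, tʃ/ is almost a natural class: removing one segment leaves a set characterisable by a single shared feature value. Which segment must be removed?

ɖ

/ʃ, dʒ, ð, θ, tʃ/ are all [+distributed], but /ɖ/ (voiced retroflex stop) is [−distributed]. No other single segment can be removed to leave a set sharing one feature value that the removed segment lacks, so /ɖ/ is the odd one out.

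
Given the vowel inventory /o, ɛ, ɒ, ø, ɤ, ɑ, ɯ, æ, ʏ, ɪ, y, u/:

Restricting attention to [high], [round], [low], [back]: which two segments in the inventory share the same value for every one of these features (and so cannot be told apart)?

y, ʏ

On the given features, /y/ and /ʏ/ have an identical profile: [+high], [+round], [−low], [−back]. No other two segments in the inventory coincide on all 4 features. (They do differ in [tense], which is not among the given features.)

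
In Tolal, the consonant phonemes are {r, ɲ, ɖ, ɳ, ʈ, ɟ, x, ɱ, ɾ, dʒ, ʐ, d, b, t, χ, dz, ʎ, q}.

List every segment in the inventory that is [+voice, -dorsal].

r, ɖ, ɳ, ɱ, ɾ, dʒ, ʐ, d, b, dz

Among the inventory, the [+voice] segments are /r, ɲ, ɖ, ɳ, ɟ, ɱ, ɾ, dʒ, ʐ, d, b, dz, ʎ/.
Intersecting with [-dorsal] leaves /r, ɖ, ɳ, ɱ, ɾ, dʒ, ʐ, d, b, dz/.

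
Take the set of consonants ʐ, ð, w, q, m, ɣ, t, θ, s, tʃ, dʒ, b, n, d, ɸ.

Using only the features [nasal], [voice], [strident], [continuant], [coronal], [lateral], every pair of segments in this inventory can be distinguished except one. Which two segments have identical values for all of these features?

/ɣ/ (voiced velar fricative) and /w/ (labial-velar glide) are both [-nasal], [+voice], [-strident], [+continuant], [-coronal], [-lateral], so none of the listed features separates them. (They do differ in [sonorant], [labial] and [round], which are not among the given features.) Every other pair in the inventory differs on at least one listed feature.

ɣ, w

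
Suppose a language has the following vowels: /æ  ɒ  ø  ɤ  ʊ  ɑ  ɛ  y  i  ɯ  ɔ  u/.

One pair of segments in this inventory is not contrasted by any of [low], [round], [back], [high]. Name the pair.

Both /ʊ/ and /u/ are [−low], [+round], [+back], [+high]. Since the list omits [tense] — which does distinguish the high back rounded lax vowel from the high back rounded tense vowel — this pair collapses; all other pairs remain distinct.

ʊ, u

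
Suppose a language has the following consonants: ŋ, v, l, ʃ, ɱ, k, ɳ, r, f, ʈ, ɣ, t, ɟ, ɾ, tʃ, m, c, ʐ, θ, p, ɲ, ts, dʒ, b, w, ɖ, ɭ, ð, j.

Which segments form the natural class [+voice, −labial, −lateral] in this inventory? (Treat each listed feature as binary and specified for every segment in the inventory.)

Eliminate segments failing any feature: /v, ɱ, m, b, w/ are [+labial]; /l, ɭ/ are [+lateral]; /ʃ, k, f, ʈ, t, tʃ, c, θ, p, ts/ are [−voice]. The remaining /ŋ, ɳ, r, ɣ, ɟ, ɾ, ʐ, ɲ, dʒ, ɖ, ð, j/ satisfy [+voice], [−labial], [−lateral].

ŋ, ɳ, r, ɣ, ɟ, ɾ, ʐ, ɲ, dʒ, ɖ, ð, j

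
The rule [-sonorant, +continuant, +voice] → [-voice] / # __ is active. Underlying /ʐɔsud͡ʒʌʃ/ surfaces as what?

/ʐ/ satisfies [-sonorant, +continuant, +voice] and sits in # __. The [-voice] counterpart of the voiced retroflex fricative is /ʂ/. Other segments in /ʐɔsud͡ʒʌʃ/ either fail the structural description or are not in the environment, so the surface form is [ʂɔsud͡ʒʌʃ].

[ʂɔsud͡ʒʌʃ]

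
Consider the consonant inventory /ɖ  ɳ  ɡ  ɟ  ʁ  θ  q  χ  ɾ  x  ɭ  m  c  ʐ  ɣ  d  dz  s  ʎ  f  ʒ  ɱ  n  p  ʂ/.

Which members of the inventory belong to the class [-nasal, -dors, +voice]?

Among the inventory, the [-nasal] segments are /ɖ, ɡ, ɟ, ʁ, θ, q, χ, ɾ, x, ɭ, c, ʐ, ɣ, d, dz, s, ʎ, f, ʒ, p, ʂ/.
Within that set, [-dorsal] gives /ɖ, θ, ɾ, ɭ, ʐ, d, dz, s, f, ʒ, p, ʂ/.
Within that set, [+voice] leaves /ɖ, ɾ, ɭ, ʐ, d, dz, ʒ/.

ɖ, ɾ, ɭ, ʐ, d, dz, ʒ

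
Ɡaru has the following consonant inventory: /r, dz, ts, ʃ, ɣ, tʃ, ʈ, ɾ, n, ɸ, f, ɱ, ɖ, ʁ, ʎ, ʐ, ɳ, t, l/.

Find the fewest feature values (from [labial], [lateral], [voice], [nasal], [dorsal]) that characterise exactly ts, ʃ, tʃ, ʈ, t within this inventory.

Every target segment is [−voice], [−labial]; each remaining inventory member fails at least one of these. Each conjunct is needed — [−labial] alone would also admit /r, dz, ɣ, ɾ, …/; [−voice] alone would also admit /ɸ, f/ — and no other single listed feature has exactly this extension, so two is the minimum.

[−voice, −labial]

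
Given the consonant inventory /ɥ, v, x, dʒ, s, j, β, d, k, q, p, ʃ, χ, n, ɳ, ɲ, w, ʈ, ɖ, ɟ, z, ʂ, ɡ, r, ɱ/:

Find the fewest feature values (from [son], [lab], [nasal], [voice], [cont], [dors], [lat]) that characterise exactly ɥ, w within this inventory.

[+lab, +dors]

/ɥ, w/ are all [+labial], [+dorsal], and no other segment in the inventory matches both values. Dropping any one of them over-generates: [+dorsal] alone would also admit /x, j, k, q, …/; [+labial] alone would also admit /v, β, p, ɱ/. No other single listed feature picks out exactly this set either, so fewer than two features will not do.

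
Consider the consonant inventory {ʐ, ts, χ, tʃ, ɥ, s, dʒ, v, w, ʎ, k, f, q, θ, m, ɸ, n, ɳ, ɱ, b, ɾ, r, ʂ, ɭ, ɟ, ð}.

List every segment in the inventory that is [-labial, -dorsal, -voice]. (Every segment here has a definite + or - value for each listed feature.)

ts, tʃ, s, θ, ʂ

Checking each segment against [-labial], [-dorsal], [-voice]: /ts/ (voiceless alveolar affricate), /tʃ/ (voiceless postalveolar affricate), /s/ (voiceless alveolar fricative), /θ/ (voiceless dental fricative), /ʂ/ (voiceless retroflex fricative) satisfy every feature; every other segment in the inventory fails at least one.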